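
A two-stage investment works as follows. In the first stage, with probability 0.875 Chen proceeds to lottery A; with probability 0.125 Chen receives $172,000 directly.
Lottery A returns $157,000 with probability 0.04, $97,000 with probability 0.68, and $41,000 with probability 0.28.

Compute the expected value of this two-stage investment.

$94,755

EV(A) = 0.04 × 157000 + 0.68 × 97000 + 0.28 × 41000 = 6280 + 65960 + 11480 = 83720
Branch B: 172000 (certain)
Overall = 0.875 × 83720 + 0.125 × 172000 = 73255 + 21500 = 94755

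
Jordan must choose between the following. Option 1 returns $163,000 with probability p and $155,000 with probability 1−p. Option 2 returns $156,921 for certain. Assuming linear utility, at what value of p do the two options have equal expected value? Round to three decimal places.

p = 0.240

p·163000 + (1−p)·155000 = 156921
8000p + 155000 = 156921
p = (156921 − 155000) / 8000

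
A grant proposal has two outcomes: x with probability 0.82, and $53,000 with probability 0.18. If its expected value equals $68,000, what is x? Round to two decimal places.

0.82·x + 0.18·53000 = 68000
0.82·x = 68000 − 9540 = 58460
x = 58460 / 0.82 = 71292.6829

x = $71,292.68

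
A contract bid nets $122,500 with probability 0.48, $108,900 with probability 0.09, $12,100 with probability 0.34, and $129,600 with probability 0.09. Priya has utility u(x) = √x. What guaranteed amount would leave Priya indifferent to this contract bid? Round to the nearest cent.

E[u] = 0.48·√122500 + 0.09·√108900 + 0.34·√12100 + 0.09·√129600 = 0.48·350 + 0.09·330 + 0.34·110 + 0.09·360 = 267.5
CE = (267.5)² = 71556.25

$71,556.25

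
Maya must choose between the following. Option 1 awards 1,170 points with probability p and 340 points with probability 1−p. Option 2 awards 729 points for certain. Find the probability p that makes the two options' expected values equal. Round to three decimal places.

p = 0.469

p·1170 + (1−p)·340 = 729
830p + 340 = 729
p = (729 − 340) / 830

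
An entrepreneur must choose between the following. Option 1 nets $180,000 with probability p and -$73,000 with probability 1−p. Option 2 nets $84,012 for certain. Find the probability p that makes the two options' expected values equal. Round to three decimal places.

p = 0.621

p·180000 + (1−p)·(-73000) = 84012
253000p − 73000 = 84012
p = (84012 + 73000) / 253000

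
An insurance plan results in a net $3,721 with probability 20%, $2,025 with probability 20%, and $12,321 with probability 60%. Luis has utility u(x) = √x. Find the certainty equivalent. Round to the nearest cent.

E[u] = 0.2·√3721 + 0.2·√2025 + 0.6·√12321 = 0.2·61 + 0.2·45 + 0.6·111 = 87.8
CE = (87.8)² = 7708.84

$7,708.84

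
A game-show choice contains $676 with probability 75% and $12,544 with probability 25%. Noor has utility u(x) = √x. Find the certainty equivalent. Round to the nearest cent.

E[u] = 0.75·√676 + 0.25·√12544 = 0.75·26 + 0.25·112 = 47.5
CE = (47.5)² = 2256.25

$2,256.25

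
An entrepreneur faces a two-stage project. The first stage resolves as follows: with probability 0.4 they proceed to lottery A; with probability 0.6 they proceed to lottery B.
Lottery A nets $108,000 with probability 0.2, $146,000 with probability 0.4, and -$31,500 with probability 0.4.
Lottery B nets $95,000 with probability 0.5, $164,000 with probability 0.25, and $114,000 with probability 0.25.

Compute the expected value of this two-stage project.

EV(A) = 0.2 × 108000 + 0.4 × 146000 + 0.4 × (-31500) = 21600 + 58400 − 12600 = 67400
EV(B) = 0.5 × 95000 + 0.25 × 164000 + 0.25 × 114000 = 47500 + 41000 + 28500 = 117000
Overall = 0.4 × 67400 + 0.6 × 117000 = 26960 + 70200 = 97160

$97,160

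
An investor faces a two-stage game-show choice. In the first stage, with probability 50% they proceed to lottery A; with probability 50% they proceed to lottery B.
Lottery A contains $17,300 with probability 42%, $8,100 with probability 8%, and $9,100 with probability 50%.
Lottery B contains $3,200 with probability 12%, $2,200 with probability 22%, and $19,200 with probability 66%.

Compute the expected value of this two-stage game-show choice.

$13,002

EV(A) = 0.42 × 17300 + 0.08 × 8100 + 0.5 × 9100 = 7266 + 648 + 4550 = 12464
EV(B) = 0.12 × 3200 + 0.22 × 2200 + 0.66 × 19200 = 384 + 484 + 12672 = 13540
Overall = 0.5 × 12464 + 0.5 × 13540 = 6232 + 6770 = 13002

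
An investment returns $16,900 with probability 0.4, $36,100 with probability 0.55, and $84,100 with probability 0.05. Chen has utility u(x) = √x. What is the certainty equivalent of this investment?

E[u] = 0.4·√16900 + 0.55·√36100 + 0.05·√84100 = 0.4·130 + 0.55·190 + 0.05·290 = 171
CE = (171)² = 29241

$29,241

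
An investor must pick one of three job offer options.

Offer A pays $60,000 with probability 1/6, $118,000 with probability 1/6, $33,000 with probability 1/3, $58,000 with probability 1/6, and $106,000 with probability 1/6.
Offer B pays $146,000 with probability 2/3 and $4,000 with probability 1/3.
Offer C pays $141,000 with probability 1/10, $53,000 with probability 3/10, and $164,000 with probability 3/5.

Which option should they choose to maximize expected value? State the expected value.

Offer A = 1/6 × 60000 + 1/6 × 118000 + 1/3 × 33000 + 1/6 × 58000 + 1/6 × 106000 = 10000 + 19666.6667 + 11000 + 9666.6667 + 17666.6667 = 68000
Offer B = 2/3 × 146000 + 1/3 × 4000 = 97333.3333 + 1333.3333 = 98666.6667
Offer C = 1/10 × 141000 + 3/10 × 53000 + 3/5 × 164000 = 14100 + 15900 + 98400 = 128400

Offer C ($128,400)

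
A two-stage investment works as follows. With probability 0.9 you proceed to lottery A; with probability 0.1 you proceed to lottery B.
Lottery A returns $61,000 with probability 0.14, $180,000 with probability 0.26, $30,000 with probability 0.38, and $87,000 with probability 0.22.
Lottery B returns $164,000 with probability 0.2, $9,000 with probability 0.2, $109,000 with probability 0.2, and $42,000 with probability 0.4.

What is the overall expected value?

$84,612

EV(A) = 0.14 × 61000 + 0.26 × 180000 + 0.38 × 30000 + 0.22 × 87000 = 8540 + 46800 + 11400 + 19140 = 85880
EV(B) = 0.2 × 164000 + 0.2 × 9000 + 0.2 × 109000 + 0.4 × 42000 = 32800 + 1800 + 21800 + 16800 = 73200
Overall = 0.9 × 85880 + 0.1 × 73200 = 77292 + 7320 = 84612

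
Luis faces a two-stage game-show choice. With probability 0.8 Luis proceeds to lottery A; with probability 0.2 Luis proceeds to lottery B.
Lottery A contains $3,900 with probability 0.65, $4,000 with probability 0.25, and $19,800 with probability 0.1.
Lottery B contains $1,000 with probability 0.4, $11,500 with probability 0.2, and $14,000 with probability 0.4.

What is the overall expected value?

EV(A) = 0.65 × 3900 + 0.25 × 4000 + 0.1 × 19800 = 2535 + 1000 + 1980 = 5515
EV(B) = 0.4 × 1000 + 0.2 × 11500 + 0.4 × 14000 = 400 + 2300 + 5600 = 8300
Overall = 0.8 × 5515 + 0.2 × 8300 = 4412 + 1660 = 6072

$6,072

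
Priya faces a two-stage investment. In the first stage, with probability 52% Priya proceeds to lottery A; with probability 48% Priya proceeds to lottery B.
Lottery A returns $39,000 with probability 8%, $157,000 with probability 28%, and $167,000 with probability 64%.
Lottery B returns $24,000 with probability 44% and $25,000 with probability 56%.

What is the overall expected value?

$91,848

EV(A) = 0.08 × 39000 + 0.28 × 157000 + 0.64 × 167000 = 3120 + 43960 + 106880 = 153960
EV(B) = 0.44 × 24000 + 0.56 × 25000 = 10560 + 14000 = 24560
Overall = 0.52 × 153960 + 0.48 × 24560 = 80059.2 + 11788.8 = 91848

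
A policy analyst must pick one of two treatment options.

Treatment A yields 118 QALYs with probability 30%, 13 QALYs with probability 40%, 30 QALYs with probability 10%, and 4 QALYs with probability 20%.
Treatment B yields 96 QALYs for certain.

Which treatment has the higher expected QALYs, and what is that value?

Treatment A = 0.3 × 118 + 0.4 × 13 + 0.1 × 30 + 0.2 × 4 = 35.4 + 5.2 + 3 + 0.8 = 44.4
Treatment B: 96 (certain)

Treatment B (96 QALYs)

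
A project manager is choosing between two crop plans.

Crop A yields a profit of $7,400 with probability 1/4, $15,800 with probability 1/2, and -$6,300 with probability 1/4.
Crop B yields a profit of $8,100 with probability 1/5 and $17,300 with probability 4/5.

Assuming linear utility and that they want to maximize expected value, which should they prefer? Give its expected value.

Crop A = 1/4 × 7400 + 1/2 × 15800 + 1/4 × (-6300) = 1850 + 7900 − 1575 = 8175
Crop B = 1/5 × 8100 + 4/5 × 17300 = 1620 + 13840 = 15460

Crop B ($15,460)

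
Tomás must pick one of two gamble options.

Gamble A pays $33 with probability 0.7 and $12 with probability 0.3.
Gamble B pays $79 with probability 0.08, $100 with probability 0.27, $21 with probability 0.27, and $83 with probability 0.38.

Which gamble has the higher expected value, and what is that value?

Gamble B ($70.53)

Gamble A = 0.7 × 33 + 0.3 × 12 = 23.1 + 3.6 = 26.7
Gamble B = 0.08 × 79 + 0.27 × 100 + 0.27 × 21 + 0.38 × 83 = 6.32 + 27 + 5.67 + 31.54 = 70.53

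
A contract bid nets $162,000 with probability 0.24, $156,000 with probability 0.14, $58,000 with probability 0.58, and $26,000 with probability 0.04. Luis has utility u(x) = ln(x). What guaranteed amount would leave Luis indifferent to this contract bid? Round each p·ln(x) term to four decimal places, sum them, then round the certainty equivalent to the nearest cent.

$82,553.35

E[u] = 0.24·ln(162000) + 0.14·ln(156000) + 0.58·ln(58000) + 0.04·ln(26000) = 2.8789 + 1.6741 + 6.3616 + 0.4066 = 11.3212
CE = e^11.3212 ≈ 82553.35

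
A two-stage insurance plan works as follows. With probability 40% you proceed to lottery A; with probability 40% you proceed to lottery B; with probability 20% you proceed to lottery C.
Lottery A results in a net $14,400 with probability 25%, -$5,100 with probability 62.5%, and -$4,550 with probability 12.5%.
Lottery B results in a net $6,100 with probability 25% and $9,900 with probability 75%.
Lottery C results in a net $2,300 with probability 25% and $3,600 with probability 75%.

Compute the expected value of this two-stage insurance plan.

$4,172.50

EV(A) = 0.25 × 14400 + 0.625 × (-5100) + 0.125 × (-4550) = 3600 − 3187.5 − 568.75 = -156.25
EV(B) = 0.25 × 6100 + 0.75 × 9900 = 1525 + 7425 = 8950
EV(C) = 0.25 × 2300 + 0.75 × 3600 = 575 + 2700 = 3275
Overall = 0.4 × (-156.25) + 0.4 × 8950 + 0.2 × 3275 = -62.5 + 3580 + 655 = 4172.5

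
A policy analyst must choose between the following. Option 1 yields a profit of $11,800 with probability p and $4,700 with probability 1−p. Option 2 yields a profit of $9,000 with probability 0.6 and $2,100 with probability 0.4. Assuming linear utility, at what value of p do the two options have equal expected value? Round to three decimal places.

EV(Option 2) = 0.6 × 9000 + 0.4 × 2100 = 5400 + 840 = 6240
p·11800 + (1−p)·4700 = 6240
7100p + 4700 = 6240
p = (6240 − 4700) / 7100

p = 0.217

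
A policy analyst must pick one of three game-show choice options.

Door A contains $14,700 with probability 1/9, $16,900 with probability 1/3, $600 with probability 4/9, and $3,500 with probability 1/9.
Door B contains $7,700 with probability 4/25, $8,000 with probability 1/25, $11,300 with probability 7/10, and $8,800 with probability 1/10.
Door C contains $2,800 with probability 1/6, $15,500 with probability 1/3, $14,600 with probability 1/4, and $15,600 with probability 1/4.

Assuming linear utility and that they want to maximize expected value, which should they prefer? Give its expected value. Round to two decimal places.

Door C ($13,183.33)

Door A = 1/9 × 14700 + 1/3 × 16900 + 4/9 × 600 + 1/9 × 3500 = 1633.3333 + 5633.3333 + 266.6667 + 388.8889 = 7922.2222
Door B = 4/25 × 7700 + 1/25 × 8000 + 7/10 × 11300 + 1/10 × 8800 = 1232 + 320 + 7910 + 880 = 10342
Door C = 1/6 × 2800 + 1/3 × 15500 + 1/4 × 14600 + 1/4 × 15600 = 466.6667 + 5166.6667 + 3650 + 3900 = 13183.3333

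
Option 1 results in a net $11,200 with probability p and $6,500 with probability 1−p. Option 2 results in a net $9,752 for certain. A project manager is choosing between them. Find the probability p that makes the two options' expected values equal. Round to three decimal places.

p·11200 + (1−p)·6500 = 9752
4700p + 6500 = 9752
p = (9752 − 6500) / 4700

p = 0.692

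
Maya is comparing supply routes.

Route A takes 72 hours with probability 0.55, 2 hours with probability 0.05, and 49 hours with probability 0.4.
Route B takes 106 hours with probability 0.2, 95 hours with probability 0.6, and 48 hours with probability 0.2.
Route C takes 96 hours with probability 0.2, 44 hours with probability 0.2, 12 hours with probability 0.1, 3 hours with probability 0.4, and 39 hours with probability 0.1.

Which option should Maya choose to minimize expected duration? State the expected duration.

Route C (34.3 hours)

Route A = 0.55 × 72 + 0.05 × 2 + 0.4 × 49 = 39.6 + 0.1 + 19.6 = 59.3
Route B = 0.2 × 106 + 0.6 × 95 + 0.2 × 48 = 21.2 + 57 + 9.6 = 87.8
Route C = 0.2 × 96 + 0.2 × 44 + 0.1 × 12 + 0.4 × 3 + 0.1 × 39 = 19.2 + 8.8 + 1.2 + 1.2 + 3.9 = 34.3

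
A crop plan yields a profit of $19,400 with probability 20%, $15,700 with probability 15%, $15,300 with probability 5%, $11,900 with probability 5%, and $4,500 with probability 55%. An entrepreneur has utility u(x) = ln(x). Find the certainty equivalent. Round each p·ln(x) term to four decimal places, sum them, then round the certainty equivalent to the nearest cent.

$8,113.62

E[u] = 0.2·ln(19400) + 0.15·ln(15700) + 0.05·ln(15300) + 0.05·ln(11900) + 0.55·ln(4500) = 1.9746 + 1.4492 + 0.4818 + 0.4692 + 4.6265 = 9.0013
CE = e^9.0013 ≈ 8113.62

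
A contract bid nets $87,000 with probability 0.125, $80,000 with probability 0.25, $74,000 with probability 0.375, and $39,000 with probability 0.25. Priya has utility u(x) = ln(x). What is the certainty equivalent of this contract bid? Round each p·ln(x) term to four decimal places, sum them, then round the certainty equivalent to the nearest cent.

E[u] = 0.125·ln(87000) + 0.25·ln(80000) + 0.375·ln(74000) + 0.25·ln(39000) = 1.4217 + 2.8224 + 4.2044 + 2.6428 = 11.0913
CE = e^11.0913 ≈ 65597.97

$65,597.97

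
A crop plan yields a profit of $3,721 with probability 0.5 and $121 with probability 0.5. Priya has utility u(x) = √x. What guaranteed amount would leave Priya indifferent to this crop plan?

E[u] = 0.5·√3721 + 0.5·√121 = 0.5·61 + 0.5·11 = 36
CE = (36)² = 1296

$1,296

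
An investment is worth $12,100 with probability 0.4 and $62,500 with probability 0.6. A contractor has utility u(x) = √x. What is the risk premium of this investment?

E[u] = 0.4·√12100 + 0.6·√62500 = 0.4·110 + 0.6·250 = 194
CE = (194)² = 37636
Risk premium = EV − CE = 42340 − 37636 = 4704

$4,704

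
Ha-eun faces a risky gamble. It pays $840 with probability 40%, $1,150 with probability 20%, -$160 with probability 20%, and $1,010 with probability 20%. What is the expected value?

$736

EV = 0.4 × 840 + 0.2 × 1150 + 0.2 × (-160) + 0.2 × 1010 = 336 + 230 − 32 + 202 = 736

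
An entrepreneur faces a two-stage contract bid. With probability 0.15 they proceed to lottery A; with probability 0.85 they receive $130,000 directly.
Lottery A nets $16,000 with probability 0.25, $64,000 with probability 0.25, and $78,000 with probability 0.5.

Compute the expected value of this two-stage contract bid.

$119,350

EV(A) = 0.25 × 16000 + 0.25 × 64000 + 0.5 × 78000 = 4000 + 16000 + 39000 = 59000
Branch B: 130000 (certain)
Overall = 0.15 × 59000 + 0.85 × 130000 = 8850 + 110500 = 119350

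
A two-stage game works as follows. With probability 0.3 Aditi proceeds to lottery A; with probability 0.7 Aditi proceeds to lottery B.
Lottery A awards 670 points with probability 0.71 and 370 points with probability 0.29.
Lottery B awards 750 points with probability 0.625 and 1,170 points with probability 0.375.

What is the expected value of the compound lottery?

810.15 points

EV(A) = 0.71 × 670 + 0.29 × 370 = 475.7 + 107.3 = 583
EV(B) = 0.625 × 750 + 0.375 × 1170 = 468.75 + 438.75 = 907.5
Overall = 0.3 × 583 + 0.7 × 907.5 = 174.9 + 635.25 = 810.15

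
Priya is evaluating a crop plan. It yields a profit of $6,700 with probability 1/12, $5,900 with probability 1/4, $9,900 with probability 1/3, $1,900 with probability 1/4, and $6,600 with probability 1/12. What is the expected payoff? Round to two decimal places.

$6,358.33

EV = 1/12 × 6700 + 1/4 × 5900 + 1/3 × 9900 + 1/4 × 1900 + 1/12 × 6600 = 558.3333 + 1475 + 3300 + 475 + 550 = 6358.3333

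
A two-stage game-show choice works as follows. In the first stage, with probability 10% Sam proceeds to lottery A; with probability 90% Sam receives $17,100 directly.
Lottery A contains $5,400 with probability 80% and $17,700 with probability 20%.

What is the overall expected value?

EV(A) = 0.8 × 5400 + 0.2 × 17700 = 4320 + 3540 = 7860
Branch B: 17100 (certain)
Overall = 0.1 × 7860 + 0.9 × 17100 = 786 + 15390 = 16176

$16,176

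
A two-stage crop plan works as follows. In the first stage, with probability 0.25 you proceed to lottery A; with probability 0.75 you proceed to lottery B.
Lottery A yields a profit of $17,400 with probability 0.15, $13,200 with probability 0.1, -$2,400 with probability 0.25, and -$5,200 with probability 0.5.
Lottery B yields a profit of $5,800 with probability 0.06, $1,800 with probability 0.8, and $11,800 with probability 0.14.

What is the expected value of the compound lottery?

EV(A) = 0.15 × 17400 + 0.1 × 13200 + 0.25 × (-2400) + 0.5 × (-5200) = 2610 + 1320 − 600 − 2600 = 730
EV(B) = 0.06 × 5800 + 0.8 × 1800 + 0.14 × 11800 = 348 + 1440 + 1652 = 3440
Overall = 0.25 × 730 + 0.75 × 3440 = 182.5 + 2580 = 2762.5

$2,762.50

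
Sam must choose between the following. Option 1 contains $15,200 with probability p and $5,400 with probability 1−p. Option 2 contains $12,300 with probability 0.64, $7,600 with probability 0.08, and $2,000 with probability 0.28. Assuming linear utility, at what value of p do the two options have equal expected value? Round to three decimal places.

EV(Option 2) = 0.64 × 12300 + 0.08 × 7600 + 0.28 × 2000 = 7872 + 608 + 560 = 9040
p·15200 + (1−p)·5400 = 9040
9800p + 5400 = 9040
p = (9040 − 5400) / 9800

p = 0.371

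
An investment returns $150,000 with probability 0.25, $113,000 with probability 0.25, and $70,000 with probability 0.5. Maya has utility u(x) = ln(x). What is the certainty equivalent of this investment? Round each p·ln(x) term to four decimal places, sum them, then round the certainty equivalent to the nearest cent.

$95,463.57

E[u] = 0.25·ln(150000) + 0.25·ln(113000) + 0.5·ln(70000) = 2.9796 + 2.9088 + 5.5781 = 11.4665
CE = e^11.4665 ≈ 95463.57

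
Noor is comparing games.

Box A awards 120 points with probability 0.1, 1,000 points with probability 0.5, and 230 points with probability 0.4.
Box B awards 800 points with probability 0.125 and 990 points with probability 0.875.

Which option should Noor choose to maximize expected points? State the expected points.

Box A = 0.1 × 120 + 0.5 × 1000 + 0.4 × 230 = 12 + 500 + 92 = 604
Box B = 0.125 × 800 + 0.875 × 990 = 100 + 866.25 = 966.25

Box B (966.25 points)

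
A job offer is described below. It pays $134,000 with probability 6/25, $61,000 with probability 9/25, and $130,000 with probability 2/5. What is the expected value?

EV = 6/25 × 134000 + 9/25 × 61000 + 2/5 × 130000 = 32160 + 21960 + 52000 = 106120

$106,120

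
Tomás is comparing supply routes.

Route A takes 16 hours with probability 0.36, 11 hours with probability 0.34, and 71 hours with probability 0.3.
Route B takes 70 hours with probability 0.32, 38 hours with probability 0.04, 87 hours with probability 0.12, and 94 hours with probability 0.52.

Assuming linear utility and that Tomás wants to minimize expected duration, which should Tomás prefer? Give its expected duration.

Route A = 0.36 × 16 + 0.34 × 11 + 0.3 × 71 = 5.76 + 3.74 + 21.3 = 30.8
Route B = 0.32 × 70 + 0.04 × 38 + 0.12 × 87 + 0.52 × 94 = 22.4 + 1.52 + 10.44 + 48.88 = 83.24

Route A (30.8 hours)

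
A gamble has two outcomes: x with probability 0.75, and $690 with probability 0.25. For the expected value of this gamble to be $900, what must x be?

0.75·x + 0.25·690 = 900
0.75·x = 900 − 172.5 = 727.5
x = 727.5 / 0.75 = 970

x = $970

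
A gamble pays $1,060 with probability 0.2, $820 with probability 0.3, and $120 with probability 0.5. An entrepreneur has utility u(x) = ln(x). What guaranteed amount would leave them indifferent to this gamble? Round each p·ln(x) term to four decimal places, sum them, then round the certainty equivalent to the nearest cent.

$330.20

E[u] = 0.2·ln(1060) + 0.3·ln(820) + 0.5·ln(120) = 1.3932 + 2.0128 + 2.3937 = 5.7997
CE = e^5.7997 ≈ 330.20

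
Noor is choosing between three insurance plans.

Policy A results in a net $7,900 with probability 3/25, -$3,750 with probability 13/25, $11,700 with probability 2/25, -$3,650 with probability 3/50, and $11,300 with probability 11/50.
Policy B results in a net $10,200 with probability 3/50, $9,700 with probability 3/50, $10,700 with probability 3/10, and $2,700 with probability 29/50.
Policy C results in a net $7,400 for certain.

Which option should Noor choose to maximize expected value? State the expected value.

Policy C ($7,400)

Policy A = 3/25 × 7900 + 13/25 × (-3750) + 2/25 × 11700 + 3/50 × (-3650) + 11/50 × 11300 = 948 − 1950 + 936 − 219 + 2486 = 2201
Policy B = 3/50 × 10200 + 3/50 × 9700 + 3/10 × 10700 + 29/50 × 2700 = 612 + 582 + 3210 + 1566 = 5970
Policy C: 7400 (certain)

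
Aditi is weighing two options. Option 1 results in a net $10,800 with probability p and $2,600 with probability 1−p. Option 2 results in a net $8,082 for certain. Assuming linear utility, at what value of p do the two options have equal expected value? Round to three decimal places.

p·10800 + (1−p)·2600 = 8082
8200p + 2600 = 8082
p = (8082 − 2600) / 8200

p = 0.669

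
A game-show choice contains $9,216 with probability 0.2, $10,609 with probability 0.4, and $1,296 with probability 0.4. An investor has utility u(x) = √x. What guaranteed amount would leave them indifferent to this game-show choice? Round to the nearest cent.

$5,595.04

E[u] = 0.2·√9216 + 0.4·√10609 + 0.4·√1296 = 0.2·96 + 0.4·103 + 0.4·36 = 74.8
CE = (74.8)² = 5595.04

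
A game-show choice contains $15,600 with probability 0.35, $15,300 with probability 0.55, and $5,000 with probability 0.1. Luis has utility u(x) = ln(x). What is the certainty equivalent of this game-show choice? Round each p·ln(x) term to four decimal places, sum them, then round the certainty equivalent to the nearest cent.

E[u] = 0.35·ln(15600) + 0.55·ln(15300) + 0.1·ln(5000) = 3.3793 + 5.2996 + 0.8517 = 9.5306
CE = e^9.5306 ≈ 13774.85

$13,774.85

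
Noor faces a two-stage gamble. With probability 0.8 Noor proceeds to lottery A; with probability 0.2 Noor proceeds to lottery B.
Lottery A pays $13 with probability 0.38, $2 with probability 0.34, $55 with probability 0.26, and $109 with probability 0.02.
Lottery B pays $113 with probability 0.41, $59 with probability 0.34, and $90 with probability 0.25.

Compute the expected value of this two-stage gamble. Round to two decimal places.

EV(A) = 0.38 × 13 + 0.34 × 2 + 0.26 × 55 + 0.02 × 109 = 4.94 + 0.68 + 14.3 + 2.18 = 22.1
EV(B) = 0.41 × 113 + 0.34 × 59 + 0.25 × 90 = 46.33 + 20.06 + 22.5 = 88.89
Overall = 0.8 × 22.1 + 0.2 × 88.89 = 17.68 + 17.778 = 35.458

$35.46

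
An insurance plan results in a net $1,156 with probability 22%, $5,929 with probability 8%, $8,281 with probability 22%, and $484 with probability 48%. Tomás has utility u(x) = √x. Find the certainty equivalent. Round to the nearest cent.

E[u] = 0.22·√1156 + 0.08·√5929 + 0.22·√8281 + 0.48·√484 = 0.22·34 + 0.08·77 + 0.22·91 + 0.48·22 = 44.22
CE = (44.22)² = 1955.4084

$1,955.41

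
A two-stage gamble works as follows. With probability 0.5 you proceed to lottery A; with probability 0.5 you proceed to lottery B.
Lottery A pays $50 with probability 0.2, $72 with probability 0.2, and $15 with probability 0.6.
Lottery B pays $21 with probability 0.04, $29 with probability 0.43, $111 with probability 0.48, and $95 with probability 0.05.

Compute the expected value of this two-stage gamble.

EV(A) = 0.2 × 50 + 0.2 × 72 + 0.6 × 15 = 10 + 14.4 + 9 = 33.4
EV(B) = 0.04 × 21 + 0.43 × 29 + 0.48 × 111 + 0.05 × 95 = 0.84 + 12.47 + 53.28 + 4.75 = 71.34
Overall = 0.5 × 33.4 + 0.5 × 71.34 = 16.7 + 35.67 = 52.37

$52.37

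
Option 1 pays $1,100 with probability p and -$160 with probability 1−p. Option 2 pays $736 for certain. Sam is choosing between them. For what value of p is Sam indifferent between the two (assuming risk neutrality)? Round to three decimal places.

p = 0.711

p·1100 + (1−p)·(-160) = 736
1260p − 160 = 736
p = (736 + 160) / 1260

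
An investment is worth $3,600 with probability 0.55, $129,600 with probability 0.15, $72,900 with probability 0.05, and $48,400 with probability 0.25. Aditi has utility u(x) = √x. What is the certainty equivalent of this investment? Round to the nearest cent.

$24,180.25

E[u] = 0.55·√3600 + 0.15·√129600 + 0.05·√72900 + 0.25·√48400 = 0.55·60 + 0.15·360 + 0.05·270 + 0.25·220 = 155.5
CE = (155.5)² = 24180.25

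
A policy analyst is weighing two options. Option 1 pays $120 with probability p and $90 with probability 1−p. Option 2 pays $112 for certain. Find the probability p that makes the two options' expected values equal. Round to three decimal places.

p = 0.733

p·120 + (1−p)·90 = 112
30p + 90 = 112
p = (112 − 90) / 30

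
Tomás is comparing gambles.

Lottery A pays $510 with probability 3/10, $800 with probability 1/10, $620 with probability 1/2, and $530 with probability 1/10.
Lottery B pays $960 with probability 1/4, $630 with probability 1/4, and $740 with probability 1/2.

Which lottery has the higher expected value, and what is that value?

Lottery B ($767.50)

Lottery A = 3/10 × 510 + 1/10 × 800 + 1/2 × 620 + 1/10 × 530 = 153 + 80 + 310 + 53 = 596
Lottery B = 1/4 × 960 + 1/4 × 630 + 1/2 × 740 = 240 + 157.5 + 370 = 767.5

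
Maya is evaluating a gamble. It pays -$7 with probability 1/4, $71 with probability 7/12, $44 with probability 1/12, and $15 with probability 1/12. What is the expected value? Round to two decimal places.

EV = 1/4 × (-7) + 7/12 × 71 + 1/12 × 44 + 1/12 × 15 = -1.75 + 41.4167 + 3.6667 + 1.25 = 44.5833

$44.58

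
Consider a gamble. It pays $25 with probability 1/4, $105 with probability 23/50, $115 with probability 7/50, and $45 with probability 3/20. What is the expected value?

EV = 1/4 × 25 + 23/50 × 105 + 7/50 × 115 + 3/20 × 45 = 6.25 + 48.3 + 16.1 + 6.75 = 77.4

$77.40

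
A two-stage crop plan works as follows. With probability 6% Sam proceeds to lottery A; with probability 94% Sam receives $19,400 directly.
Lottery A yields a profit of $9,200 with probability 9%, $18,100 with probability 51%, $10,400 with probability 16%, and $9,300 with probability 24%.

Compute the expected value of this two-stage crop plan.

EV(A) = 0.09 × 9200 + 0.51 × 18100 + 0.16 × 10400 + 0.24 × 9300 = 828 + 9231 + 1664 + 2232 = 13955
Branch B: 19400 (certain)
Overall = 0.06 × 13955 + 0.94 × 19400 = 837.3 + 18236 = 19073.3

$19,073.30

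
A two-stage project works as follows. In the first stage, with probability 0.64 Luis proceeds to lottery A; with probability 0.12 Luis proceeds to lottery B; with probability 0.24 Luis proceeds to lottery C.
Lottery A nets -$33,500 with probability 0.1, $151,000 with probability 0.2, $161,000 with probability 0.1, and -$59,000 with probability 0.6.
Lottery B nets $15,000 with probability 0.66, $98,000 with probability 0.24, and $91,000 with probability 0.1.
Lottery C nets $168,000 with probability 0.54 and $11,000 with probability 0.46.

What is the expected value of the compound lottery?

EV(A) = 0.1 × (-33500) + 0.2 × 151000 + 0.1 × 161000 + 0.6 × (-59000) = -3350 + 30200 + 16100 − 35400 = 7550
EV(B) = 0.66 × 15000 + 0.24 × 98000 + 0.1 × 91000 = 9900 + 23520 + 9100 = 42520
EV(C) = 0.54 × 168000 + 0.46 × 11000 = 90720 + 5060 = 95780
Overall = 0.64 × 7550 + 0.12 × 42520 + 0.24 × 95780 = 4832 + 5102.4 + 22987.2 = 32921.6

$32,921.60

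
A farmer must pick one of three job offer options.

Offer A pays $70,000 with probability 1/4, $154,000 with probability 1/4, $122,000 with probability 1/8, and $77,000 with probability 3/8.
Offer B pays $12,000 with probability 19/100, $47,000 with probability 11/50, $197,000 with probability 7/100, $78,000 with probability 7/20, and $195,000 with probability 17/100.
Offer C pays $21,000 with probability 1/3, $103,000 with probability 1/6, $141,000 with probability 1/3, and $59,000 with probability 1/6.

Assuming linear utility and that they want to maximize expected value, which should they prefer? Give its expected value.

Offer A = 1/4 × 70000 + 1/4 × 154000 + 1/8 × 122000 + 3/8 × 77000 = 17500 + 38500 + 15250 + 28875 = 100125
Offer B = 19/100 × 12000 + 11/50 × 47000 + 7/100 × 197000 + 7/20 × 78000 + 17/100 × 195000 = 2280 + 10340 + 13790 + 27300 + 33150 = 86860
Offer C = 1/3 × 21000 + 1/6 × 103000 + 1/3 × 141000 + 1/6 × 59000 = 7000 + 17166.6667 + 47000 + 9833.3333 = 81000

Offer A ($100,125)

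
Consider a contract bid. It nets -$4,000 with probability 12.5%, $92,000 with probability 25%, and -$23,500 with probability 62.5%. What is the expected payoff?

EV = 0.125 × (-4000) + 0.25 × 92000 + 0.625 × (-23500) = -500 + 23000 − 14687.5 = 7812.5

$7,812.50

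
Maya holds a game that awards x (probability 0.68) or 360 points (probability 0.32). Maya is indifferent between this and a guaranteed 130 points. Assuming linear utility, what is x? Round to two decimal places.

x = 21.76 points

0.68·x + 0.32·360 = 130
0.68·x = 130 − 115.2 = 14.8
x = 14.8 / 0.68 = 21.7647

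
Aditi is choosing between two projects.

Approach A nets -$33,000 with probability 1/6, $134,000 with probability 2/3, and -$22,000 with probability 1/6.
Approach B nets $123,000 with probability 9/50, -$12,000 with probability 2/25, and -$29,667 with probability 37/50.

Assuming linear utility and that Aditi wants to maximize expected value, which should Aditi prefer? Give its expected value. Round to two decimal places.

Approach A ($80,166.67)

Approach A = 1/6 × (-33000) + 2/3 × 134000 + 1/6 × (-22000) = -5500 + 89333.3333 − 3666.6667 = 80166.6667
Approach B = 9/50 × 123000 + 2/25 × (-12000) + 37/50 × (-29667) = 22140 − 960 − 21953.58 = -773.58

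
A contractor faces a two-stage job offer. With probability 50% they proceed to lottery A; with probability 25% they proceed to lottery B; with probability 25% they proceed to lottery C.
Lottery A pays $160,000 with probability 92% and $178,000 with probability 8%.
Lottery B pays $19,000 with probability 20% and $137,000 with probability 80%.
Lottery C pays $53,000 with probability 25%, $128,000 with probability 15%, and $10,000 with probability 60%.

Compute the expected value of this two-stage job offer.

$118,682.50

EV(A) = 0.92 × 160000 + 0.08 × 178000 = 147200 + 14240 = 161440
EV(B) = 0.2 × 19000 + 0.8 × 137000 = 3800 + 109600 = 113400
EV(C) = 0.25 × 53000 + 0.15 × 128000 + 0.6 × 10000 = 13250 + 19200 + 6000 = 38450
Overall = 0.5 × 161440 + 0.25 × 113400 + 0.25 × 38450 = 80720 + 28350 + 9612.5 = 118682.5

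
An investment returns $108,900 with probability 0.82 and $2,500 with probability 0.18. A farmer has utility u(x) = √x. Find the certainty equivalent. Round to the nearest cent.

$78,176.16

E[u] = 0.82·√108900 + 0.18·√2500 = 0.82·330 + 0.18·50 = 279.6
CE = (279.6)² = 78176.16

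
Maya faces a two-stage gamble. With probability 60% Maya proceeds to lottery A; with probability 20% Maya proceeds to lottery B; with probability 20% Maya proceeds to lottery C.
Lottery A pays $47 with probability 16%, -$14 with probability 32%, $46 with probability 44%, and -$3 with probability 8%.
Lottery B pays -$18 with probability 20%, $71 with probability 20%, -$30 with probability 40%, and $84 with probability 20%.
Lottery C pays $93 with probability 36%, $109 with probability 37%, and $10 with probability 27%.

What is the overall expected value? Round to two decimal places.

$32.21

EV(A) = 0.16 × 47 + 0.32 × (-14) + 0.44 × 46 + 0.08 × (-3) = 7.52 − 4.48 + 20.24 − 0.24 = 23.04
EV(B) = 0.2 × (-18) + 0.2 × 71 + 0.4 × (-30) + 0.2 × 84 = -3.6 + 14.2 − 12 + 16.8 = 15.4
EV(C) = 0.36 × 93 + 0.37 × 109 + 0.27 × 10 = 33.48 + 40.33 + 2.7 = 76.51
Overall = 0.6 × 23.04 + 0.2 × 15.4 + 0.2 × 76.51 = 13.824 + 3.08 + 15.302 = 32.206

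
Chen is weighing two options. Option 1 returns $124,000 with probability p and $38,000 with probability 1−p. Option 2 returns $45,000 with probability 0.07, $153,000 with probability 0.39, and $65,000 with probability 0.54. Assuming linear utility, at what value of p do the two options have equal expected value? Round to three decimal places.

EV(Option 2) = 0.07 × 45000 + 0.39 × 153000 + 0.54 × 65000 = 3150 + 59670 + 35100 = 97920
p·124000 + (1−p)·38000 = 97920
86000p + 38000 = 97920
p = (97920 − 38000) / 86000

p = 0.697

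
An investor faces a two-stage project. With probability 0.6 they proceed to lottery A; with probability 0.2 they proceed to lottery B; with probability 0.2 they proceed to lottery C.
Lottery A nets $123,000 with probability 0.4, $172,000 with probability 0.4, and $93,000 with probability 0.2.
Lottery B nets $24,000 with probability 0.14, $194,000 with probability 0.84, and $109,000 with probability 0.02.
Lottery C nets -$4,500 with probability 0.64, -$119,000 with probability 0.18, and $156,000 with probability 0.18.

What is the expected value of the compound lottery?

EV(A) = 0.4 × 123000 + 0.4 × 172000 + 0.2 × 93000 = 49200 + 68800 + 18600 = 136600
EV(B) = 0.14 × 24000 + 0.84 × 194000 + 0.02 × 109000 = 3360 + 162960 + 2180 = 168500
EV(C) = 0.64 × (-4500) + 0.18 × (-119000) + 0.18 × 156000 = -2880 − 21420 + 28080 = 3780
Overall = 0.6 × 136600 + 0.2 × 168500 + 0.2 × 3780 = 81960 + 33700 + 756 = 116416

$116,416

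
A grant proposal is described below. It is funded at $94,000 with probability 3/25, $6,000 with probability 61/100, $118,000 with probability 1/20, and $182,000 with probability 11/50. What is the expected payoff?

$60,880

EV = 3/25 × 94000 + 61/100 × 6000 + 1/20 × 118000 + 11/50 × 182000 = 11280 + 3660 + 5900 + 40040 = 60880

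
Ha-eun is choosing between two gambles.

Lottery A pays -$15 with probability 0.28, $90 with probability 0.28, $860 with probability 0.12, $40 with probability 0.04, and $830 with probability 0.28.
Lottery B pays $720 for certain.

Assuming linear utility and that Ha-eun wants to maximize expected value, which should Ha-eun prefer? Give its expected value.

Lottery A = 0.28 × (-15) + 0.28 × 90 + 0.12 × 860 + 0.04 × 40 + 0.28 × 830 = -4.2 + 25.2 + 103.2 + 1.6 + 232.4 = 358.2
Lottery B: 720 (certain)

Lottery B ($720)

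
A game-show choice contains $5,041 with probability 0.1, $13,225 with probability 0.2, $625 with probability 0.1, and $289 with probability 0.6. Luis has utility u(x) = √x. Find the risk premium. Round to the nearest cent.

E[u] = 0.1·√5041 + 0.2·√13225 + 0.1·√625 + 0.6·√289 = 0.1·71 + 0.2·115 + 0.1·25 + 0.6·17 = 42.8
CE = (42.8)² = 1831.84
Risk premium = EV − CE = 3385 − 1831.84 = 1553.16

$1,553.16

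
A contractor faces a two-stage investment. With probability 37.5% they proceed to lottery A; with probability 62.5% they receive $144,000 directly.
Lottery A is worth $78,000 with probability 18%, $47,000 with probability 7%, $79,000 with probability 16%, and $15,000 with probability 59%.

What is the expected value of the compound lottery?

$104,557.50

EV(A) = 0.18 × 78000 + 0.07 × 47000 + 0.16 × 79000 + 0.59 × 15000 = 14040 + 3290 + 12640 + 8850 = 38820
Branch B: 144000 (certain)
Overall = 0.375 × 38820 + 0.625 × 144000 = 14557.5 + 90000 = 104557.5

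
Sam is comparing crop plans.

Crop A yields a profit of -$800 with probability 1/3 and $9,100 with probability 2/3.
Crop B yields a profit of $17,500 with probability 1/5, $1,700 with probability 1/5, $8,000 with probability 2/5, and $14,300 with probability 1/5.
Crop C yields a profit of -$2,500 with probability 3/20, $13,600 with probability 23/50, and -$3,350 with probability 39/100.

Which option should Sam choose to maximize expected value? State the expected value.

Crop A = 1/3 × (-800) + 2/3 × 9100 = -266.6667 + 6066.6667 = 5800
Crop B = 1/5 × 17500 + 1/5 × 1700 + 2/5 × 8000 + 1/5 × 14300 = 3500 + 340 + 3200 + 2860 = 9900
Crop C = 3/20 × (-2500) + 23/50 × 13600 + 39/100 × (-3350) = -375 + 6256 − 1306.5 = 4574.5

Crop B ($9,900)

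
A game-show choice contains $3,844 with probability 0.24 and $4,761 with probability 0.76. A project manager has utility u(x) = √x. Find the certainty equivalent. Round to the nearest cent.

$4,531.98

E[u] = 0.24·√3844 + 0.76·√4761 = 0.24·62 + 0.76·69 = 67.32
CE = (67.32)² = 4531.9824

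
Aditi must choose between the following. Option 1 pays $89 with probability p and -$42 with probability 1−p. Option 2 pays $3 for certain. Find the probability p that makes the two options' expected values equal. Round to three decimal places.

p·89 + (1−p)·(-42) = 3
131p − 42 = 3
p = (3 + 42) / 131

p = 0.344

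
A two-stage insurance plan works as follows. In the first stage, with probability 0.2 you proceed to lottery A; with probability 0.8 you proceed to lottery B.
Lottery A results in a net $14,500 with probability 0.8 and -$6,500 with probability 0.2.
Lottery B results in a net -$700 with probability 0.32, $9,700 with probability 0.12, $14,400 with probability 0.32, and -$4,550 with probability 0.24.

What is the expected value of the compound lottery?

EV(A) = 0.8 × 14500 + 0.2 × (-6500) = 11600 − 1300 = 10300
EV(B) = 0.32 × (-700) + 0.12 × 9700 + 0.32 × 14400 + 0.24 × (-4550) = -224 + 1164 + 4608 − 1092 = 4456
Overall = 0.2 × 10300 + 0.8 × 4456 = 2060 + 3564.8 = 5624.8

$5,624.80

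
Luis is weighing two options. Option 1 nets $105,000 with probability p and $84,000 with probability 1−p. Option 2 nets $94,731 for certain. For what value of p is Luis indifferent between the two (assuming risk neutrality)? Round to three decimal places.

p·105000 + (1−p)·84000 = 94731
21000p + 84000 = 94731
p = (94731 − 84000) / 21000

p = 0.511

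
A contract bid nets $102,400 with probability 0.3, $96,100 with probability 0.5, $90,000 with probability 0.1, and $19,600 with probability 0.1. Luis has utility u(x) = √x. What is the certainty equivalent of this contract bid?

E[u] = 0.3·√102400 + 0.5·√96100 + 0.1·√90000 + 0.1·√19600 = 0.3·320 + 0.5·310 + 0.1·300 + 0.1·140 = 295
CE = (295)² = 87025

$87,025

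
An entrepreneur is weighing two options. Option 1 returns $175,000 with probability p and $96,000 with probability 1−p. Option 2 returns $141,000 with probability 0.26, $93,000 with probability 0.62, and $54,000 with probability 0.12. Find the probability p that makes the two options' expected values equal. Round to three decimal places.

EV(Option 2) = 0.26 × 141000 + 0.62 × 93000 + 0.12 × 54000 = 36660 + 57660 + 6480 = 100800
p·175000 + (1−p)·96000 = 100800
79000p + 96000 = 100800
p = (100800 − 96000) / 79000

p = 0.061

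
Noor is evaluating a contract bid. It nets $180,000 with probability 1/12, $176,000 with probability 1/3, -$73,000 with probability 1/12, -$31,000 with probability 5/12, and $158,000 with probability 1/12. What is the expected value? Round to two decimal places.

$67,833.33

EV = 1/12 × 180000 + 1/3 × 176000 + 1/12 × (-73000) + 5/12 × (-31000) + 1/12 × 158000 = 15000 + 58666.6667 − 6083.3333 − 12916.6667 + 13166.6667 = 67833.3333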